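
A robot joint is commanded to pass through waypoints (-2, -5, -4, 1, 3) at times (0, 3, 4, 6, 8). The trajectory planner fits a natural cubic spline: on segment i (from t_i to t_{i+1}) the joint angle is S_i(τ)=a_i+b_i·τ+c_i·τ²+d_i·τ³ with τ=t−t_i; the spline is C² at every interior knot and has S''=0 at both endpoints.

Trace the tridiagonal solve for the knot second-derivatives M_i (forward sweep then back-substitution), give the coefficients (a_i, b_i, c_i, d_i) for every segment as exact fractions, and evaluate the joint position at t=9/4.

  seg 0: a=-2 b=-563/344 c=0 d=73/1032
  seg 1: a=-5 b=47/172 c=219/344 d=31/344
  seg 2: a=-4 b=625/344 c=39/43 d=-389/1376
  seg 3: a=1 b=353/172 c=-543/688 d=181/1376
S(9/4) = -107365/22016

Δ: Δ0=-1, Δ1=1, Δ2=5/2, Δ3=1
row 1: diag=8, rhs=12; c'=1/8, d'=3/2
row 2: denom=6−1·1/8=47/8; d'=(9−1·3/2)/(47/8)=60/47
row 3: denom=8−2·16/47=344/47; d'=(-9−2·60/47)/(344/47)=-543/344
back: M3=-543/344
back: M2=60/47−16/47·-543/344=78/43
back: M1=3/2−1/8·78/43=219/172
M: M0=0, M1=219/172, M2=78/43, M3=-543/344, M4=0
seg 0: a=-2, c=M0/2=0, d=(M1−M0)/(6·3)=73/1032, b=Δ0−h0·(2M0+M1)/6=-563/344
seg 1: a=-5, c=M1/2=219/344, d=(M2−M1)/(6·1)=31/344, b=Δ1−h1·(2M1+M2)/6=47/172
seg 2: a=-4, c=M2/2=39/43, d=(M3−M2)/(6·2)=-389/1376, b=Δ2−h2·(2M2+M3)/6=625/344
seg 3: a=1, c=M3/2=-543/688, d=(M4−M3)/(6·2)=181/1376, b=Δ3−h3·(2M3+M4)/6=353/172
t_q=9/4 → seg 0, τ=9/4; S=-2+-563/344·τ+0·τ²+73/1032·τ³=-107365/22016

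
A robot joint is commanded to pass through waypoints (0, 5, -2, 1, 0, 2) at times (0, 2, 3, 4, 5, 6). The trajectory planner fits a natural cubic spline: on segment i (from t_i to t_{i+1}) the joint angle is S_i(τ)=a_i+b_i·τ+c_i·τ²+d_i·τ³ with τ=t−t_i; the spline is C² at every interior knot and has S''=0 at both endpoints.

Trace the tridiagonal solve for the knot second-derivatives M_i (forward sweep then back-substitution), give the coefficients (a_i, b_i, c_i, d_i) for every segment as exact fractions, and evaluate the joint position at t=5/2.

Δ: Δ0=5/2, Δ1=-7, Δ2=3, Δ3=-1, Δ4=2
row 1: diag=6, rhs=-57; c'=1/6, d'=-19/2
row 2: denom=4−1·1/6=23/6; d'=(60−1·-19/2)/(23/6)=417/23
row 3: denom=4−1·6/23=86/23; d'=(-24−1·417/23)/(86/23)=-969/86
row 4: denom=4−1·23/86=321/86; d'=(18−1·-969/86)/(321/86)=839/107
back: M4=839/107
back: M3=-969/86−23/86·839/107=-1430/107
back: M2=417/23−6/23·-1430/107=2313/107
back: M1=-19/2−1/6·2313/107=-1402/107
M: M0=0, M1=-1402/107, M2=2313/107, M3=-1430/107, M4=839/107, M5=0
seg 0: a=0, c=M0/2=0, d=(M1−M0)/(6·2)=-701/642, b=Δ0−h0·(2M0+M1)/6=4409/642
seg 1: a=5, c=M1/2=-701/107, d=(M2−M1)/(6·1)=3715/642, b=Δ1−h1·(2M1+M2)/6=-4003/642
seg 2: a=-2, c=M2/2=2313/214, d=(M3−M2)/(6·1)=-3743/642, b=Δ2−h2·(2M2+M3)/6=-635/321
seg 3: a=1, c=M3/2=-715/107, d=(M4−M3)/(6·1)=2269/642, b=Δ3−h3·(2M3+M4)/6=1379/642
seg 4: a=0, c=M4/2=839/214, d=(M5−M4)/(6·1)=-839/642, b=Δ4−h4·(2M4+M5)/6=-197/321
t_q=5/2 → seg 1, τ=1/2; S=5+-4003/642·τ+-701/107·τ²+3715/642·τ³=1657/1712

  seg 0: a=0 b=4409/642 c=0 d=-701/642
  seg 1: a=5 b=-4003/642 c=-701/107 d=3715/642
  seg 2: a=-2 b=-635/321 c=2313/214 d=-3743/642
  seg 3: a=1 b=1379/642 c=-715/107 d=2269/642
  seg 4: a=0 b=-197/321 c=839/214 d=-839/642
S(5/2) = 1657/1712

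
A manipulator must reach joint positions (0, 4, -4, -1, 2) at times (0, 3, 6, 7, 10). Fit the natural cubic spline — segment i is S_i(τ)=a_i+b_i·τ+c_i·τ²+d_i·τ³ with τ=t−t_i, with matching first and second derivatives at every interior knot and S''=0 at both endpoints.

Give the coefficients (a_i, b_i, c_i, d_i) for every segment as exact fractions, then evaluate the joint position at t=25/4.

  seg 0: a=0 b=349/114 c=0 d=-197/1026
  seg 1: a=4 b=-121/57 c=-197/114 d=529/1026
  seg 2: a=-4 b=163/114 c=166/57 d=-51/38
  seg 3: a=-1 b=184/57 c=-127/114 d=127/1026
S(25/4) = -8467/2432

Δ: Δ0=4/3, Δ1=-8/3, Δ2=3, Δ3=1
row 1: diag=12, rhs=-24; c'=1/4, d'=-2
row 2: denom=8−3·1/4=29/4; d'=(34−3·-2)/(29/4)=160/29
row 3: denom=8−1·4/29=228/29; d'=(-12−1·160/29)/(228/29)=-127/57
back: M3=-127/57
back: M2=160/29−4/29·-127/57=332/57
back: M1=-2−1/4·332/57=-197/57
M: M0=0, M1=-197/57, M2=332/57, M3=-127/57, M4=0
seg 0: a=0, c=M0/2=0, d=(M1−M0)/(6·3)=-197/1026, b=Δ0−h0·(2M0+M1)/6=349/114
seg 1: a=4, c=M1/2=-197/114, d=(M2−M1)/(6·3)=529/1026, b=Δ1−h1·(2M1+M2)/6=-121/57
seg 2: a=-4, c=M2/2=166/57, d=(M3−M2)/(6·1)=-51/38, b=Δ2−h2·(2M2+M3)/6=163/114
seg 3: a=-1, c=M3/2=-127/114, d=(M4−M3)/(6·3)=127/1026, b=Δ3−h3·(2M3+M4)/6=184/57
t_q=25/4 → seg 2, τ=1/4; S=-4+163/114·τ+166/57·τ²+-51/38·τ³=-8467/2432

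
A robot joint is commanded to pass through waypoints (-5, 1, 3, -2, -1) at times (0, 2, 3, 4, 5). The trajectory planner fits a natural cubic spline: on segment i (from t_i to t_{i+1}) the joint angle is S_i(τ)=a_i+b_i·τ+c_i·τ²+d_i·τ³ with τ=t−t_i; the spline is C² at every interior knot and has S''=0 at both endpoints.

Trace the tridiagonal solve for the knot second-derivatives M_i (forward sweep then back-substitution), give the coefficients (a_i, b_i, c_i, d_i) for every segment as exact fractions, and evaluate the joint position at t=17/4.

  seg 0: a=-5 b=110/43 c=0 d=19/172
  seg 1: a=1 b=167/43 c=57/86 d=-219/86
  seg 2: a=3 b=-209/86 c=-300/43 d=379/86
  seg 3: a=-2 b=-136/43 c=537/86 d=-179/86
S(17/4) = -13391/5504

Δ: Δ0=3, Δ1=2, Δ2=-5, Δ3=1
row 1: diag=6, rhs=-6; c'=1/6, d'=-1
row 2: denom=4−1·1/6=23/6; d'=(-42−1·-1)/(23/6)=-246/23
row 3: denom=4−1·6/23=86/23; d'=(36−1·-246/23)/(86/23)=537/43
back: M3=537/43
back: M2=-246/23−6/23·537/43=-600/43
back: M1=-1−1/6·-600/43=57/43
M: M0=0, M1=57/43, M2=-600/43, M3=537/43, M4=0
seg 0: a=-5, c=M0/2=0, d=(M1−M0)/(6·2)=19/172, b=Δ0−h0·(2M0+M1)/6=110/43
seg 1: a=1, c=M1/2=57/86, d=(M2−M1)/(6·1)=-219/86, b=Δ1−h1·(2M1+M2)/6=167/43
seg 2: a=3, c=M2/2=-300/43, d=(M3−M2)/(6·1)=379/86, b=Δ2−h2·(2M2+M3)/6=-209/86
seg 3: a=-2, c=M3/2=537/86, d=(M4−M3)/(6·1)=-179/86, b=Δ3−h3·(2M3+M4)/6=-136/43
t_q=17/4 → seg 3, τ=1/4; S=-2+-136/43·τ+537/86·τ²+-179/86·τ³=-13391/5504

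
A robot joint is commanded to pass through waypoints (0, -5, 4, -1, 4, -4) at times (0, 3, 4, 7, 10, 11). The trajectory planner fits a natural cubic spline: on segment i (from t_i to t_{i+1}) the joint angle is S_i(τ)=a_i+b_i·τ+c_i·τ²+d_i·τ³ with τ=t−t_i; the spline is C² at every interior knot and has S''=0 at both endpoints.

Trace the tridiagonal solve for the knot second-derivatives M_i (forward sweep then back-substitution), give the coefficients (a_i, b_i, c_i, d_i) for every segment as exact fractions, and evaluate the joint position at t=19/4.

  seg 0: a=0 b=-3492/545 c=0 d=7751/14715
  seg 1: a=-5 b=4259/545 c=7751/1635 d=-5813/1635
  seg 2: a=4 b=2168/327 c=-9688/1635 d=15499/14715
  seg 3: a=-1 b=-791/1635 c=1937/545 d=-4639/4905
  seg 4: a=4 b=-7676/1635 c=-2702/545 d=2702/1635
S(19/4) = 212203/34880

Δ: Δ0=-5/3, Δ1=9, Δ2=-5/3, Δ3=5/3, Δ4=-8
row 1: diag=8, rhs=64; c'=1/8, d'=8
row 2: denom=8−1·1/8=63/8; d'=(-64−1·8)/(63/8)=-64/7
row 3: denom=12−3·8/21=76/7; d'=(20−3·-64/7)/(76/7)=83/19
row 4: denom=8−3·21/76=545/76; d'=(-58−3·83/19)/(545/76)=-5404/545
back: M4=-5404/545
back: M3=83/19−21/76·-5404/545=3874/545
back: M2=-64/7−8/21·3874/545=-19376/1635
back: M1=8−1/8·-19376/1635=15502/1635
M: M0=0, M1=15502/1635, M2=-19376/1635, M3=3874/545, M4=-5404/545, M5=0
seg 0: a=0, c=M0/2=0, d=(M1−M0)/(6·3)=7751/14715, b=Δ0−h0·(2M0+M1)/6=-3492/545
seg 1: a=-5, c=M1/2=7751/1635, d=(M2−M1)/(6·1)=-5813/1635, b=Δ1−h1·(2M1+M2)/6=4259/545
seg 2: a=4, c=M2/2=-9688/1635, d=(M3−M2)/(6·3)=15499/14715, b=Δ2−h2·(2M2+M3)/6=2168/327
seg 3: a=-1, c=M3/2=1937/545, d=(M4−M3)/(6·3)=-4639/4905, b=Δ3−h3·(2M3+M4)/6=-791/1635
seg 4: a=4, c=M4/2=-2702/545, d=(M5−M4)/(6·1)=2702/1635, b=Δ4−h4·(2M4+M5)/6=-7676/1635
t_q=19/4 → seg 2, τ=3/4; S=4+2168/327·τ+-9688/1635·τ²+15499/14715·τ³=212203/34880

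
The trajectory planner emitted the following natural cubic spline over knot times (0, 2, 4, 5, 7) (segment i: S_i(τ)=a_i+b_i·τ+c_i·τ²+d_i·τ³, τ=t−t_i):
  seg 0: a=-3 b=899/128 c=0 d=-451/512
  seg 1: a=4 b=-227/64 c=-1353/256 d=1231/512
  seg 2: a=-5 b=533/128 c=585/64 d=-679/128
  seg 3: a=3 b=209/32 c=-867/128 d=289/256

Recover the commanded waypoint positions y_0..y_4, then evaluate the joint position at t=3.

y_0=-3 y_1=4 y_2=-5 y_3=3 y_4=-2
S(3) = -1243/512

y_0 = S_0(0) = a_0 = -3
y_1 = S_1(0) = a_1 = 4
y_2 = S_2(0) = a_2 = -5
y_3 = S_3(0) = a_3 = 3
y_4 = S_3(2) = -2
t_q=3 is in segment 1 (τ=1); S_1(τ)=-1243/512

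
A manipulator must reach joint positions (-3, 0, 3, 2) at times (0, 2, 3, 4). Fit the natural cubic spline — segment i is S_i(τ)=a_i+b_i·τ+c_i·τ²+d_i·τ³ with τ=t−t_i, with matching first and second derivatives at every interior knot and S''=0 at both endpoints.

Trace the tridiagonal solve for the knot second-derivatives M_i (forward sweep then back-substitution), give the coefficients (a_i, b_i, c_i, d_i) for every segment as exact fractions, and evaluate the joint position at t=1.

Δ: Δ0=3/2, Δ1=3, Δ2=-1
row 1: diag=6, rhs=9; c'=1/6, d'=3/2
row 2: denom=4−1·1/6=23/6; d'=(-24−1·3/2)/(23/6)=-153/23
back: M2=-153/23
back: M1=3/2−1/6·-153/23=60/23
M: M0=0, M1=60/23, M2=-153/23, M3=0
seg 0: a=-3, c=M0/2=0, d=(M1−M0)/(6·2)=5/23, b=Δ0−h0·(2M0+M1)/6=29/46
seg 1: a=0, c=M1/2=30/23, d=(M2−M1)/(6·1)=-71/46, b=Δ1−h1·(2M1+M2)/6=149/46
seg 2: a=3, c=M2/2=-153/46, d=(M3−M2)/(6·1)=51/46, b=Δ2−h2·(2M2+M3)/6=28/23
t_q=1 → seg 0, τ=1; S=-3+29/46·τ+0·τ²+5/23·τ³=-99/46

  seg 0: a=-3 b=29/46 c=0 d=5/23
  seg 1: a=0 b=149/46 c=30/23 d=-71/46
  seg 2: a=3 b=28/23 c=-153/46 d=51/46
S(1) = -99/46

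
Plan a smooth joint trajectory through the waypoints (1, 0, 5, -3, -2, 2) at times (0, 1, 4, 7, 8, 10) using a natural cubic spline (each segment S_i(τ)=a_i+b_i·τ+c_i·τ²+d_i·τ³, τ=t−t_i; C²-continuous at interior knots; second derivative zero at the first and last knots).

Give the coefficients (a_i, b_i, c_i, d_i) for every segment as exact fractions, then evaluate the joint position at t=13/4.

Δ: Δ0=-1, Δ1=5/3, Δ2=-8/3, Δ3=1, Δ4=2
row 1: diag=8, rhs=16; c'=3/8, d'=2
row 2: denom=12−3·3/8=87/8; d'=(-26−3·2)/(87/8)=-256/87
row 3: denom=8−3·8/29=208/29; d'=(22−3·-256/87)/(208/29)=447/104
row 4: denom=6−1·29/208=1219/208; d'=(6−1·447/104)/(1219/208)=354/1219
back: M4=354/1219
back: M3=447/104−29/208·354/1219=5190/1219
back: M2=-256/87−8/29·5190/1219=-15056/3657
back: M1=2−3/8·-15056/3657=4320/1219
M: M0=0, M1=4320/1219, M2=-15056/3657, M3=5190/1219, M4=354/1219, M5=0
seg 0: a=1, c=M0/2=0, d=(M1−M0)/(6·1)=720/1219, b=Δ0−h0·(2M0+M1)/6=-1939/1219
seg 1: a=0, c=M1/2=2160/1219, d=(M2−M1)/(6·3)=-14008/32913, b=Δ1−h1·(2M1+M2)/6=221/1219
seg 2: a=5, c=M2/2=-7528/3657, d=(M3−M2)/(6·3)=15313/32913, b=Δ2−h2·(2M2+M3)/6=-827/1219
seg 3: a=-3, c=M3/2=2595/1219, d=(M4−M3)/(6·1)=-806/1219, b=Δ3−h3·(2M3+M4)/6=-570/1219
seg 4: a=-2, c=M4/2=177/1219, d=(M5−M4)/(6·2)=-59/2438, b=Δ4−h4·(2M4+M5)/6=2202/1219
t_q=13/4 → seg 1, τ=9/4; S=0+221/1219·τ+2160/1219·τ²+-14008/32913·τ³=44181/9752

  seg 0: a=1 b=-1939/1219 c=0 d=720/1219
  seg 1: a=0 b=221/1219 c=2160/1219 d=-14008/32913
  seg 2: a=5 b=-827/1219 c=-7528/3657 d=15313/32913
  seg 3: a=-3 b=-570/1219 c=2595/1219 d=-806/1219
  seg 4: a=-2 b=2202/1219 c=177/1219 d=-59/2438
S(13/4) = 44181/9752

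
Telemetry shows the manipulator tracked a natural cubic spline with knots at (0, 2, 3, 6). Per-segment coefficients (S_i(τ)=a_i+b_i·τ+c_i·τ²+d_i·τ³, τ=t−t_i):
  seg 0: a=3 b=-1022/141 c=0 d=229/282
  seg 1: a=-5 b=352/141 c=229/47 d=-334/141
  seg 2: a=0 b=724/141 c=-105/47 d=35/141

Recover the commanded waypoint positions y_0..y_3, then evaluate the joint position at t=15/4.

y_0 = S_0(0) = a_0 = 3
y_1 = S_1(0) = a_1 = -5
y_2 = S_2(0) = a_2 = 0
y_3 = S_2(3) = 2
t_q=15/4 is in segment 2 (τ=3/4); S_2(τ)=8119/3008

y_0=3 y_1=-5 y_2=0 y_3=2
S(15/4) = 8119/3008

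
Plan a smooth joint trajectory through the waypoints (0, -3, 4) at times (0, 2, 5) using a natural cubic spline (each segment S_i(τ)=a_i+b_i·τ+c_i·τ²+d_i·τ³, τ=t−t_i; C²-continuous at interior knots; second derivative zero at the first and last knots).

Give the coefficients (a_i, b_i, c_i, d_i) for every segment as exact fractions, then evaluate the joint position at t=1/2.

  seg 0: a=0 b=-34/15 c=0 d=23/120
  seg 1: a=-3 b=1/30 c=23/20 d=-23/180
S(1/2) = -71/64

Δ: Δ0=-3/2, Δ1=7/3
row 1: diag=10, rhs=23; c'=3/10, d'=23/10
back: M1=23/10
M: M0=0, M1=23/10, M2=0
seg 0: a=0, c=M0/2=0, d=(M1−M0)/(6·2)=23/120, b=Δ0−h0·(2M0+M1)/6=-34/15
seg 1: a=-3, c=M1/2=23/20, d=(M2−M1)/(6·3)=-23/180, b=Δ1−h1·(2M1+M2)/6=1/30
t_q=1/2 → seg 0, τ=1/2; S=0+-34/15·τ+0·τ²+23/120·τ³=-71/64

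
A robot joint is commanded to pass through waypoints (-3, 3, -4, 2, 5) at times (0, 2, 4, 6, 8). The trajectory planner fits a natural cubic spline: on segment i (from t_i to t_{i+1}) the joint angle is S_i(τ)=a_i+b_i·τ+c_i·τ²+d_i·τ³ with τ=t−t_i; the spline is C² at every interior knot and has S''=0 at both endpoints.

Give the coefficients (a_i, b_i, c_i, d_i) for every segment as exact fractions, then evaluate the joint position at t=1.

  seg 0: a=-3 b=293/56 c=0 d=-125/224
  seg 1: a=3 b=-41/28 c=-375/112 d=261/224
  seg 2: a=-4 b=-7/8 c=51/14 d=-191/224
  seg 3: a=2 b=97/28 c=-165/112 d=55/224
S(1) = 375/224

Δ: Δ0=3, Δ1=-7/2, Δ2=3, Δ3=3/2
row 1: diag=8, rhs=-39; c'=1/4, d'=-39/8
row 2: denom=8−2·1/4=15/2; d'=(39−2·-39/8)/(15/2)=13/2
row 3: denom=8−2·4/15=112/15; d'=(-9−2·13/2)/(112/15)=-165/56
back: M3=-165/56
back: M2=13/2−4/15·-165/56=51/7
back: M1=-39/8−1/4·51/7=-375/56
M: M0=0, M1=-375/56, M2=51/7, M3=-165/56, M4=0
seg 0: a=-3, c=M0/2=0, d=(M1−M0)/(6·2)=-125/224, b=Δ0−h0·(2M0+M1)/6=293/56
seg 1: a=3, c=M1/2=-375/112, d=(M2−M1)/(6·2)=261/224, b=Δ1−h1·(2M1+M2)/6=-41/28
seg 2: a=-4, c=M2/2=51/14, d=(M3−M2)/(6·2)=-191/224, b=Δ2−h2·(2M2+M3)/6=-7/8
seg 3: a=2, c=M3/2=-165/112, d=(M4−M3)/(6·2)=55/224, b=Δ3−h3·(2M3+M4)/6=97/28
t_q=1 → seg 0, τ=1; S=-3+293/56·τ+0·τ²+-125/224·τ³=375/224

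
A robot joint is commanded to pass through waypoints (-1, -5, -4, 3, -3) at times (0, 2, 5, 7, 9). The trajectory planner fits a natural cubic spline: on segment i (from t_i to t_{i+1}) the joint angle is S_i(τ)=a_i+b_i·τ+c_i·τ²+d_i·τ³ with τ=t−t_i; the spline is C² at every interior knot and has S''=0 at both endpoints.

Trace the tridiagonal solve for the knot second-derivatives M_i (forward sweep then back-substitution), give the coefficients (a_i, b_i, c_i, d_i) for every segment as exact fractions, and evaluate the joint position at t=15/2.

Δ: Δ0=-2, Δ1=1/3, Δ2=7/2, Δ3=-3
row 1: diag=10, rhs=14; c'=3/10, d'=7/5
row 2: denom=10−3·3/10=91/10; d'=(19−3·7/5)/(91/10)=148/91
row 3: denom=8−2·20/91=688/91; d'=(-39−2·148/91)/(688/91)=-3845/688
back: M3=-3845/688
back: M2=148/91−20/91·-3845/688=491/172
back: M1=7/5−3/10·491/172=187/344
M: M0=0, M1=187/344, M2=491/172, M3=-3845/688, M4=0
seg 0: a=-1, c=M0/2=0, d=(M1−M0)/(6·2)=187/4128, b=Δ0−h0·(2M0+M1)/6=-2251/1032
seg 1: a=-5, c=M1/2=187/688, d=(M2−M1)/(6·3)=265/2064, b=Δ1−h1·(2M1+M2)/6=-845/516
seg 2: a=-4, c=M2/2=491/344, d=(M3−M2)/(6·2)=-5809/8256, b=Δ2−h2·(2M2+M3)/6=7141/2064
seg 3: a=3, c=M3/2=-3845/1376, d=(M4−M3)/(6·2)=3845/8256, b=Δ3−h3·(2M3+M4)/6=749/1032
t_q=15/2 → seg 3, τ=1/2; S=3+749/1032·τ+-3845/1376·τ²+3845/8256·τ³=59939/22016

  seg 0: a=-1 b=-2251/1032 c=0 d=187/4128
  seg 1: a=-5 b=-845/516 c=187/688 d=265/2064
  seg 2: a=-4 b=7141/2064 c=491/344 d=-5809/8256
  seg 3: a=3 b=749/1032 c=-3845/1376 d=3845/8256
S(15/2) = 59939/22016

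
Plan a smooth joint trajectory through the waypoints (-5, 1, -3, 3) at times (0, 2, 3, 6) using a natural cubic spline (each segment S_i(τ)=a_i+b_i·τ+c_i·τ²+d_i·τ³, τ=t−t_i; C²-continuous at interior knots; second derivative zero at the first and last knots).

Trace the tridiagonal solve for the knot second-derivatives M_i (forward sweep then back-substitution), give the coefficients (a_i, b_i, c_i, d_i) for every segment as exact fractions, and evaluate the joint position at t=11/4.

  seg 0: a=-5 b=265/47 c=0 d=-31/47
  seg 1: a=1 b=-107/47 c=-186/47 d=105/47
  seg 2: a=-3 b=-164/47 c=129/47 d=-43/141
S(11/4) = -5989/3008

Δ: Δ0=3, Δ1=-4, Δ2=2
row 1: diag=6, rhs=-42; c'=1/6, d'=-7
row 2: denom=8−1·1/6=47/6; d'=(36−1·-7)/(47/6)=258/47
back: M2=258/47
back: M1=-7−1/6·258/47=-372/47
M: M0=0, M1=-372/47, M2=258/47, M3=0
seg 0: a=-5, c=M0/2=0, d=(M1−M0)/(6·2)=-31/47, b=Δ0−h0·(2M0+M1)/6=265/47
seg 1: a=1, c=M1/2=-186/47, d=(M2−M1)/(6·1)=105/47, b=Δ1−h1·(2M1+M2)/6=-107/47
seg 2: a=-3, c=M2/2=129/47, d=(M3−M2)/(6·3)=-43/141, b=Δ2−h2·(2M2+M3)/6=-164/47
t_q=11/4 → seg 1, τ=3/4; S=1+-107/47·τ+-186/47·τ²+105/47·τ³=-5989/3008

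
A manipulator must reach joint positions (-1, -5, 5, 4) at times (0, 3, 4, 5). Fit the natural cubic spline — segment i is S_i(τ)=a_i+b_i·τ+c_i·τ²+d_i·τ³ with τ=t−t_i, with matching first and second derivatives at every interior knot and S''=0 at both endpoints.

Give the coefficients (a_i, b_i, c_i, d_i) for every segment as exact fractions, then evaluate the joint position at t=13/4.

Δ: Δ0=-4/3, Δ1=10, Δ2=-1
row 1: diag=8, rhs=68; c'=1/8, d'=17/2
row 2: denom=4−1·1/8=31/8; d'=(-66−1·17/2)/(31/8)=-596/31
back: M2=-596/31
back: M1=17/2−1/8·-596/31=338/31
M: M0=0, M1=338/31, M2=-596/31, M3=0
seg 0: a=-1, c=M0/2=0, d=(M1−M0)/(6·3)=169/279, b=Δ0−h0·(2M0+M1)/6=-631/93
seg 1: a=-5, c=M1/2=169/31, d=(M2−M1)/(6·1)=-467/93, b=Δ1−h1·(2M1+M2)/6=890/93
seg 2: a=5, c=M2/2=-298/31, d=(M3−M2)/(6·1)=298/93, b=Δ2−h2·(2M2+M3)/6=503/93
t_q=13/4 → seg 1, τ=1/4; S=-5+890/93·τ+169/31·τ²+-467/93·τ³=-4653/1984

  seg 0: a=-1 b=-631/93 c=0 d=169/279
  seg 1: a=-5 b=890/93 c=169/31 d=-467/93
  seg 2: a=5 b=503/93 c=-298/31 d=298/93
S(13/4) = -4653/1984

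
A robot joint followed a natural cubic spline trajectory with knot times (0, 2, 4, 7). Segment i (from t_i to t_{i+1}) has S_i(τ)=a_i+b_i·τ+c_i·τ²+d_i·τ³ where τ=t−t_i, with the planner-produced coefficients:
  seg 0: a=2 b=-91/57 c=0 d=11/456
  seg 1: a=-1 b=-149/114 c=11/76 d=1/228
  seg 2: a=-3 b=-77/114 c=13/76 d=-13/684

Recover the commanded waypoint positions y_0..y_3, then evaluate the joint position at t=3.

y_0 = S_0(0) = a_0 = 2
y_1 = S_1(0) = a_1 = -1
y_2 = S_2(0) = a_2 = -3
y_3 = S_2(3) = -4
t_q=3 is in segment 1 (τ=1); S_1(τ)=-41/19

y_0=2 y_1=-1 y_2=-3 y_3=-4
S(3) = -41/19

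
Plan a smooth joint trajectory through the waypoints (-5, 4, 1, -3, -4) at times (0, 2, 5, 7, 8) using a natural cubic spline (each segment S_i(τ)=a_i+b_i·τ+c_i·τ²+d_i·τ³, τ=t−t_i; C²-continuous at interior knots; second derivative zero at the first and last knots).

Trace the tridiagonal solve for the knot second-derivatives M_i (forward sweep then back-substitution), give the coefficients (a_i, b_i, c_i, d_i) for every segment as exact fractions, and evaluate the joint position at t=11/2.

  seg 0: a=-5 b=2845/506 c=0 d=-71/253
  seg 1: a=4 b=1141/506 c=-426/253 d=101/506
  seg 2: a=1 b=-622/253 c=57/506 d=59/1012
  seg 3: a=-3 b=-331/253 c=117/253 d=-39/253
S(11/2) = -1569/8096

Δ: Δ0=9/2, Δ1=-1, Δ2=-2, Δ3=-1
row 1: diag=10, rhs=-33; c'=3/10, d'=-33/10
row 2: denom=10−3·3/10=91/10; d'=(-6−3·-33/10)/(91/10)=3/7
row 3: denom=6−2·20/91=506/91; d'=(6−2·3/7)/(506/91)=234/253
back: M3=234/253
back: M2=3/7−20/91·234/253=57/253
back: M1=-33/10−3/10·57/253=-852/253
M: M0=0, M1=-852/253, M2=57/253, M3=234/253, M4=0
seg 0: a=-5, c=M0/2=0, d=(M1−M0)/(6·2)=-71/253, b=Δ0−h0·(2M0+M1)/6=2845/506
seg 1: a=4, c=M1/2=-426/253, d=(M2−M1)/(6·3)=101/506, b=Δ1−h1·(2M1+M2)/6=1141/506
seg 2: a=1, c=M2/2=57/506, d=(M3−M2)/(6·2)=59/1012, b=Δ2−h2·(2M2+M3)/6=-622/253
seg 3: a=-3, c=M3/2=117/253, d=(M4−M3)/(6·1)=-39/253, b=Δ3−h3·(2M3+M4)/6=-331/253
t_q=11/2 → seg 2, τ=1/2; S=1+-622/253·τ+57/506·τ²+59/1012·τ³=-1569/8096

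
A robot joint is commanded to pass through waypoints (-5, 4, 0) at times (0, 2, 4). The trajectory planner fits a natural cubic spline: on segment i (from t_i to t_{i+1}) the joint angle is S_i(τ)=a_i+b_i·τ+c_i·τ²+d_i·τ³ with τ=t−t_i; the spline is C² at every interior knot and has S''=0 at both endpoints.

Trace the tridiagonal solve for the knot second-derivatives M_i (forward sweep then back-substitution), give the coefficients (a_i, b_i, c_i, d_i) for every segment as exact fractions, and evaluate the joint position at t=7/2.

  seg 0: a=-5 b=49/8 c=0 d=-13/32
  seg 1: a=4 b=5/4 c=-39/16 d=13/32
S(7/2) = 451/256

Δ: Δ0=9/2, Δ1=-2
row 1: diag=8, rhs=-39; c'=1/4, d'=-39/8
back: M1=-39/8
M: M0=0, M1=-39/8, M2=0
seg 0: a=-5, c=M0/2=0, d=(M1−M0)/(6·2)=-13/32, b=Δ0−h0·(2M0+M1)/6=49/8
seg 1: a=4, c=M1/2=-39/16, d=(M2−M1)/(6·2)=13/32, b=Δ1−h1·(2M1+M2)/6=5/4
t_q=7/2 → seg 1, τ=3/2; S=4+5/4·τ+-39/16·τ²+13/32·τ³=451/256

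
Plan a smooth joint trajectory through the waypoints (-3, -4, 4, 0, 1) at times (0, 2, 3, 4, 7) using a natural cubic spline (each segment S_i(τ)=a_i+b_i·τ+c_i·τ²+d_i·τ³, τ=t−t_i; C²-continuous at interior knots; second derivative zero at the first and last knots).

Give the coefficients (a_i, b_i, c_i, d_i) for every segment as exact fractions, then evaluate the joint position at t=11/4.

  seg 0: a=-3 b=-1225/267 c=0 d=2183/2136
  seg 1: a=-4 b=4099/534 c=2183/356 d=-6203/1068
  seg 2: a=4 b=2687/1068 c=-1005/89 d=5101/1068
  seg 3: a=0 b=-3065/534 c=1081/356 d=-1081/3204
S(11/4) = 62793/22784

Δ: Δ0=-1/2, Δ1=8, Δ2=-4, Δ3=1/3
row 1: diag=6, rhs=51; c'=1/6, d'=17/2
row 2: denom=4−1·1/6=23/6; d'=(-72−1·17/2)/(23/6)=-21
row 3: denom=8−1·6/23=178/23; d'=(26−1·-21)/(178/23)=1081/178
back: M3=1081/178
back: M2=-21−6/23·1081/178=-2010/89
back: M1=17/2−1/6·-2010/89=2183/178
M: M0=0, M1=2183/178, M2=-2010/89, M3=1081/178, M4=0
seg 0: a=-3, c=M0/2=0, d=(M1−M0)/(6·2)=2183/2136, b=Δ0−h0·(2M0+M1)/6=-1225/267
seg 1: a=-4, c=M1/2=2183/356, d=(M2−M1)/(6·1)=-6203/1068, b=Δ1−h1·(2M1+M2)/6=4099/534
seg 2: a=4, c=M2/2=-1005/89, d=(M3−M2)/(6·1)=5101/1068, b=Δ2−h2·(2M2+M3)/6=2687/1068
seg 3: a=0, c=M3/2=1081/356, d=(M4−M3)/(6·3)=-1081/3204, b=Δ3−h3·(2M3+M4)/6=-3065/534
t_q=11/4 → seg 1, τ=3/4; S=-4+4099/534·τ+2183/356·τ²+-6203/1068·τ³=62793/22784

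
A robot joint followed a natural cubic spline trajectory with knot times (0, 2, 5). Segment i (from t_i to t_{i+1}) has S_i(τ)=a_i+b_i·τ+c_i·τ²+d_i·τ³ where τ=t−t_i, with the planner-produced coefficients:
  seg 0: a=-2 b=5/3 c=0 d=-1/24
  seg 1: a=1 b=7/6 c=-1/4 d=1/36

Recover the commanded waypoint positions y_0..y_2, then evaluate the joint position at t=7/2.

y_0=-2 y_1=1 y_2=3
S(7/2) = 73/32

y_0 = S_0(0) = a_0 = -2
y_1 = S_1(0) = a_1 = 1
y_2 = S_1(3) = 3
t_q=7/2 is in segment 1 (τ=3/2); S_1(τ)=73/32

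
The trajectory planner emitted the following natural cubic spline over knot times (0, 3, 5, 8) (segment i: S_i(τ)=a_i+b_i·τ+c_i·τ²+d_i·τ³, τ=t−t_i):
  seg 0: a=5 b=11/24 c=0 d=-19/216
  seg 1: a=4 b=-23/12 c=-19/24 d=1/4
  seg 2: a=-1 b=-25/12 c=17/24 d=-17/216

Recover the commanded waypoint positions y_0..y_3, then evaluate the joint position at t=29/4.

y_0=5 y_1=4 y_2=-1 y_3=-3
S(29/4) = -1535/512

y_0 = S_0(0) = a_0 = 5
y_1 = S_1(0) = a_1 = 4
y_2 = S_2(0) = a_2 = -1
y_3 = S_2(3) = -3
t_q=29/4 is in segment 2 (τ=9/4); S_2(τ)=-1535/512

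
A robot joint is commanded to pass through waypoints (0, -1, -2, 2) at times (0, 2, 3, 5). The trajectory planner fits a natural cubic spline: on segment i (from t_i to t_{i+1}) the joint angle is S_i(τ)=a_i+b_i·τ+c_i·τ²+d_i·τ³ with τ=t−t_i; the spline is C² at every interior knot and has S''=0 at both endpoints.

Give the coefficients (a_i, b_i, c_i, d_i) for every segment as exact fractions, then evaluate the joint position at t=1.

Δ: Δ0=-1/2, Δ1=-1, Δ2=2
row 1: diag=6, rhs=-3; c'=1/6, d'=-1/2
row 2: denom=6−1·1/6=35/6; d'=(18−1·-1/2)/(35/6)=111/35
back: M2=111/35
back: M1=-1/2−1/6·111/35=-36/35
M: M0=0, M1=-36/35, M2=111/35, M3=0
seg 0: a=0, c=M0/2=0, d=(M1−M0)/(6·2)=-3/35, b=Δ0−h0·(2M0+M1)/6=-11/70
seg 1: a=-1, c=M1/2=-18/35, d=(M2−M1)/(6·1)=7/10, b=Δ1−h1·(2M1+M2)/6=-83/70
seg 2: a=-2, c=M2/2=111/70, d=(M3−M2)/(6·2)=-37/140, b=Δ2−h2·(2M2+M3)/6=-4/35
t_q=1 → seg 0, τ=1; S=0+-11/70·τ+0·τ²+-3/35·τ³=-17/70

  seg 0: a=0 b=-11/70 c=0 d=-3/35
  seg 1: a=-1 b=-83/70 c=-18/35 d=7/10
  seg 2: a=-2 b=-4/35 c=111/70 d=-37/140
S(1) = -17/70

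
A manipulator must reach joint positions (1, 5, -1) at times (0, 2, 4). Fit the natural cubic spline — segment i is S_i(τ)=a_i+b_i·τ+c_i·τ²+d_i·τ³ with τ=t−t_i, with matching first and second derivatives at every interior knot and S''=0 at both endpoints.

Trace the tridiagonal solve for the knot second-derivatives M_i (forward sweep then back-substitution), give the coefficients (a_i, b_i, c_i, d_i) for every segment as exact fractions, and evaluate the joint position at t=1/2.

Δ: Δ0=2, Δ1=-3
row 1: diag=8, rhs=-30; c'=1/4, d'=-15/4
back: M1=-15/4
M: M0=0, M1=-15/4, M2=0
seg 0: a=1, c=M0/2=0, d=(M1−M0)/(6·2)=-5/16, b=Δ0−h0·(2M0+M1)/6=13/4
seg 1: a=5, c=M1/2=-15/8, d=(M2−M1)/(6·2)=5/16, b=Δ1−h1·(2M1+M2)/6=-1/2
t_q=1/2 → seg 0, τ=1/2; S=1+13/4·τ+0·τ²+-5/16·τ³=331/128

  seg 0: a=1 b=13/4 c=0 d=-5/16
  seg 1: a=5 b=-1/2 c=-15/8 d=5/16
S(1/2) = 331/128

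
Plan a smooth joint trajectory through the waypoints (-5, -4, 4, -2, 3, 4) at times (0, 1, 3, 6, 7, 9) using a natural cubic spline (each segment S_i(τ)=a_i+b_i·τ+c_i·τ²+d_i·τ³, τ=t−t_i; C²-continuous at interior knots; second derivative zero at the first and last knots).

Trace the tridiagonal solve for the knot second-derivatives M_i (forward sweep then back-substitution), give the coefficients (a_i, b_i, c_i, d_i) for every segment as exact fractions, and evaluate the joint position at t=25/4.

Δ: Δ0=1, Δ1=4, Δ2=-2, Δ3=5, Δ4=1/2
row 1: diag=6, rhs=18; c'=1/3, d'=3
row 2: denom=10−2·1/3=28/3; d'=(-36−2·3)/(28/3)=-9/2
row 3: denom=8−3·9/28=197/28; d'=(42−3·-9/2)/(197/28)=1554/197
row 4: denom=6−1·28/197=1154/197; d'=(-27−1·1554/197)/(1154/197)=-6873/1154
back: M4=-6873/1154
back: M3=1554/197−28/197·-6873/1154=5040/577
back: M2=-9/2−9/28·5040/577=-8433/1154
back: M1=3−1/3·-8433/1154=6273/1154
M: M0=0, M1=6273/1154, M2=-8433/1154, M3=5040/577, M4=-6873/1154, M5=0
seg 0: a=-5, c=M0/2=0, d=(M1−M0)/(6·1)=2091/2308, b=Δ0−h0·(2M0+M1)/6=217/2308
seg 1: a=-4, c=M1/2=6273/2308, d=(M2−M1)/(6·2)=-2451/2308, b=Δ1−h1·(2M1+M2)/6=3245/1154
seg 2: a=4, c=M2/2=-8433/2308, d=(M3−M2)/(6·3)=2057/2308, b=Δ2−h2·(2M2+M3)/6=1085/1154
seg 3: a=-2, c=M3/2=2520/577, d=(M4−M3)/(6·1)=-5651/2308, b=Δ3−h3·(2M3+M4)/6=7111/2308
seg 4: a=3, c=M4/2=-6873/2308, d=(M5−M4)/(6·2)=2291/4616, b=Δ4−h4·(2M4+M5)/6=5159/1154
t_q=25/4 → seg 3, τ=1/4; S=-2+7111/2308·τ+2520/577·τ²+-5651/2308·τ³=-146979/147712

  seg 0: a=-5 b=217/2308 c=0 d=2091/2308
  seg 1: a=-4 b=3245/1154 c=6273/2308 d=-2451/2308
  seg 2: a=4 b=1085/1154 c=-8433/2308 d=2057/2308
  seg 3: a=-2 b=7111/2308 c=2520/577 d=-5651/2308
  seg 4: a=3 b=5159/1154 c=-6873/2308 d=2291/4616
S(25/4) = -146979/147712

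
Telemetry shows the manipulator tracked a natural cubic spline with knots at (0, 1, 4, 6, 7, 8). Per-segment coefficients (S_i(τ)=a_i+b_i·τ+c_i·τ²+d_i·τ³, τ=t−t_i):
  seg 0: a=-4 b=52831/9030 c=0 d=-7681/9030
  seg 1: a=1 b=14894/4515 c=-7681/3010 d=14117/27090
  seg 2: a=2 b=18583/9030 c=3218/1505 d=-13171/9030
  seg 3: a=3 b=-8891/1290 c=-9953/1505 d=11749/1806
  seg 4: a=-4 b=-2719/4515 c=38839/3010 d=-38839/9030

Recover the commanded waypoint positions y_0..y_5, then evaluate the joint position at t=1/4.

y_0=-4 y_1=1 y_2=2 y_3=3 y_4=-4 y_5=4
S(1/4) = -98271/38528

y_0 = S_0(0) = a_0 = -4
y_1 = S_1(0) = a_1 = 1
y_2 = S_2(0) = a_2 = 2
y_3 = S_3(0) = a_3 = 3
y_4 = S_4(0) = a_4 = -4
y_5 = S_4(1) = 4
t_q=1/4 is in segment 0 (τ=1/4); S_0(τ)=-98271/38528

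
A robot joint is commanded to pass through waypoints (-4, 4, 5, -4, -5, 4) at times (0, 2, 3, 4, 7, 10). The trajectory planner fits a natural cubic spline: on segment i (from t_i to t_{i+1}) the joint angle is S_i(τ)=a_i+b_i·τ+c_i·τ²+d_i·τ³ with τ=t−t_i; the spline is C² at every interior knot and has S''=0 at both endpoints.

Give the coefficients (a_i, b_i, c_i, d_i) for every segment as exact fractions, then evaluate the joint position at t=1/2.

Δ: Δ0=4, Δ1=1, Δ2=-9, Δ3=-1/3, Δ4=3
row 1: diag=6, rhs=-18; c'=1/6, d'=-3
row 2: denom=4−1·1/6=23/6; d'=(-60−1·-3)/(23/6)=-342/23
row 3: denom=8−1·6/23=178/23; d'=(52−1·-342/23)/(178/23)=769/89
row 4: denom=12−3·69/178=1929/178; d'=(20−3·769/89)/(1929/178)=-1054/1929
back: M4=-1054/1929
back: M3=769/89−69/178·-1054/1929=5692/643
back: M2=-342/23−6/23·5692/643=-11046/643
back: M1=-3−1/6·-11046/643=-88/643
M: M0=0, M1=-88/643, M2=-11046/643, M3=5692/643, M4=-1054/1929, M5=0
seg 0: a=-4, c=M0/2=0, d=(M1−M0)/(6·2)=-22/1929, b=Δ0−h0·(2M0+M1)/6=7804/1929
seg 1: a=4, c=M1/2=-44/643, d=(M2−M1)/(6·1)=-5479/1929, b=Δ1−h1·(2M1+M2)/6=7540/1929
seg 2: a=5, c=M2/2=-5523/643, d=(M3−M2)/(6·1)=8369/1929, b=Δ2−h2·(2M2+M3)/6=-9161/1929
seg 3: a=-4, c=M3/2=2846/643, d=(M4−M3)/(6·3)=-9065/17361, b=Δ3−h3·(2M3+M4)/6=-17192/1929
seg 4: a=-5, c=M4/2=-527/1929, d=(M5−M4)/(6·3)=527/17361, b=Δ4−h4·(2M4+M5)/6=6841/1929
t_q=1/2 → seg 0, τ=1/2; S=-4+7804/1929·τ+0·τ²+-22/1929·τ³=-5089/2572

  seg 0: a=-4 b=7804/1929 c=0 d=-22/1929
  seg 1: a=4 b=7540/1929 c=-44/643 d=-5479/1929
  seg 2: a=5 b=-9161/1929 c=-5523/643 d=8369/1929
  seg 3: a=-4 b=-17192/1929 c=2846/643 d=-9065/17361
  seg 4: a=-5 b=6841/1929 c=-527/1929 d=527/17361
S(1/2) = -5089/2572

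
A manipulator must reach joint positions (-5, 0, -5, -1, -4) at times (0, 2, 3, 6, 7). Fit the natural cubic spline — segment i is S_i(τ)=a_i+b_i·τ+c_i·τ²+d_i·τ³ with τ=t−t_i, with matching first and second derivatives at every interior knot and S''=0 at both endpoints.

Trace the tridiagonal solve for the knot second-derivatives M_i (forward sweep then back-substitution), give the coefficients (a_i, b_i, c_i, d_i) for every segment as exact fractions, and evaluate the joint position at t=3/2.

  seg 0: a=-5 b=2636/483 c=0 d=-2857/3864
  seg 1: a=0 b=-3299/966 c=-2857/644 d=787/276
  seg 2: a=-5 b=-7213/1932 c=663/161 d=-4693/5796
  seg 3: a=-1 b=-857/966 c=-2041/644 d=2041/1932
S(3/2) = 1017/1472

Δ: Δ0=5/2, Δ1=-5, Δ2=4/3, Δ3=-3
row 1: diag=6, rhs=-45; c'=1/6, d'=-15/2
row 2: denom=8−1·1/6=47/6; d'=(38−1·-15/2)/(47/6)=273/47
row 3: denom=8−3·18/47=322/47; d'=(-26−3·273/47)/(322/47)=-2041/322
back: M3=-2041/322
back: M2=273/47−18/47·-2041/322=1326/161
back: M1=-15/2−1/6·1326/161=-2857/322
M: M0=0, M1=-2857/322, M2=1326/161, M3=-2041/322, M4=0
seg 0: a=-5, c=M0/2=0, d=(M1−M0)/(6·2)=-2857/3864, b=Δ0−h0·(2M0+M1)/6=2636/483
seg 1: a=0, c=M1/2=-2857/644, d=(M2−M1)/(6·1)=787/276, b=Δ1−h1·(2M1+M2)/6=-3299/966
seg 2: a=-5, c=M2/2=663/161, d=(M3−M2)/(6·3)=-4693/5796, b=Δ2−h2·(2M2+M3)/6=-7213/1932
seg 3: a=-1, c=M3/2=-2041/644, d=(M4−M3)/(6·1)=2041/1932, b=Δ3−h3·(2M3+M4)/6=-857/966
t_q=3/2 → seg 0, τ=3/2; S=-5+2636/483·τ+0·τ²+-2857/3864·τ³=1017/1472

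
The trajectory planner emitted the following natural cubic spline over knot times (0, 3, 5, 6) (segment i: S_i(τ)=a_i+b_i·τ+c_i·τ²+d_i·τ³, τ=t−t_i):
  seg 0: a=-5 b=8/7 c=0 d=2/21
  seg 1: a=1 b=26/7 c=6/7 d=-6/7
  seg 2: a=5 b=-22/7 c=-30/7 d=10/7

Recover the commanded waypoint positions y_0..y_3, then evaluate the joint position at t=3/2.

y_0 = S_0(0) = a_0 = -5
y_1 = S_1(0) = a_1 = 1
y_2 = S_2(0) = a_2 = 5
y_3 = S_2(1) = -1
t_q=3/2 is in segment 0 (τ=3/2); S_0(τ)=-83/28

y_0=-5 y_1=1 y_2=5 y_3=-1
S(3/2) = -83/28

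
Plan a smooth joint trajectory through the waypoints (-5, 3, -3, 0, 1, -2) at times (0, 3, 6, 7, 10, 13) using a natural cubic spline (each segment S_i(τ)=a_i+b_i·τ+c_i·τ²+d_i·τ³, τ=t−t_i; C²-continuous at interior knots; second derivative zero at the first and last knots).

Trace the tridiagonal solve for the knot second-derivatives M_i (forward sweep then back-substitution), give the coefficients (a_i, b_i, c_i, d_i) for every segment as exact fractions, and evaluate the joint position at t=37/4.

  seg 0: a=-5 b=3727/825 c=0 d=-509/2475
  seg 1: a=3 b=-854/825 c=-509/275 d=757/1485
  seg 2: a=-3 b=1339/825 c=2258/825 d=-34/25
  seg 3: a=0 b=2489/825 c=-1108/825 d=74/495
  seg 4: a=1 b=-829/825 c=2/825 d=-2/7425
S(37/4) = 14889/8800

Δ: Δ0=8/3, Δ1=-2, Δ2=3, Δ3=1/3, Δ4=-1
row 1: diag=12, rhs=-28; c'=1/4, d'=-7/3
row 2: denom=8−3·1/4=29/4; d'=(30−3·-7/3)/(29/4)=148/29
row 3: denom=8−1·4/29=228/29; d'=(-16−1·148/29)/(228/29)=-51/19
row 4: denom=12−3·29/76=825/76; d'=(-8−3·-51/19)/(825/76)=4/825
back: M4=4/825
back: M3=-51/19−29/76·4/825=-2216/825
back: M2=148/29−4/29·-2216/825=4516/825
back: M1=-7/3−1/4·4516/825=-1018/275
M: M0=0, M1=-1018/275, M2=4516/825, M3=-2216/825, M4=4/825, M5=0
seg 0: a=-5, c=M0/2=0, d=(M1−M0)/(6·3)=-509/2475, b=Δ0−h0·(2M0+M1)/6=3727/825
seg 1: a=3, c=M1/2=-509/275, d=(M2−M1)/(6·3)=757/1485, b=Δ1−h1·(2M1+M2)/6=-854/825
seg 2: a=-3, c=M2/2=2258/825, d=(M3−M2)/(6·1)=-34/25, b=Δ2−h2·(2M2+M3)/6=1339/825
seg 3: a=0, c=M3/2=-1108/825, d=(M4−M3)/(6·3)=74/495, b=Δ3−h3·(2M3+M4)/6=2489/825
seg 4: a=1, c=M4/2=2/825, d=(M5−M4)/(6·3)=-2/7425, b=Δ4−h4·(2M4+M5)/6=-829/825
t_q=37/4 → seg 3, τ=9/4; S=0+2489/825·τ+-1108/825·τ²+74/495·τ³=14889/8800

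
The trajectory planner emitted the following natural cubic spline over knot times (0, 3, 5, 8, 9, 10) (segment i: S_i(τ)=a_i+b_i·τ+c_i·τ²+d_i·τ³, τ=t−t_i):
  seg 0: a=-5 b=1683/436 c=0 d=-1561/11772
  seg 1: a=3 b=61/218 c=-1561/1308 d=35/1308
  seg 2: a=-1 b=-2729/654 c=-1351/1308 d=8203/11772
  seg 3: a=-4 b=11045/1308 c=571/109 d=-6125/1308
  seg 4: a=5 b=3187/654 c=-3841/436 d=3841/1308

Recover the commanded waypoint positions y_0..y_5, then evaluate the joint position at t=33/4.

y_0 = S_0(0) = a_0 = -5
y_1 = S_1(0) = a_1 = 3
y_2 = S_2(0) = a_2 = -1
y_3 = S_3(0) = a_3 = -4
y_4 = S_4(0) = a_4 = 5
y_5 = S_4(1) = 4
t_q=33/4 is in segment 3 (τ=1/4); S_3(τ)=-45615/27904

y_0=-5 y_1=3 y_2=-1 y_3=-4 y_4=5 y_5=4
S(33/4) = -45615/27904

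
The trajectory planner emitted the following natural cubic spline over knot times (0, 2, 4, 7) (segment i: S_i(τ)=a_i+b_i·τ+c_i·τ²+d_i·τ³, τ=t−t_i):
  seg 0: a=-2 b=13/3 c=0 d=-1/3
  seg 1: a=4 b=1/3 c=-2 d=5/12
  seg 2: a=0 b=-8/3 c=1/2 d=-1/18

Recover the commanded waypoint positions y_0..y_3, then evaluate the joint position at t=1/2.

y_0 = S_0(0) = a_0 = -2
y_1 = S_1(0) = a_1 = 4
y_2 = S_2(0) = a_2 = 0
y_3 = S_2(3) = -5
t_q=1/2 is in segment 0 (τ=1/2); S_0(τ)=1/8

y_0=-2 y_1=4 y_2=0 y_3=-5
S(1/2) = 1/8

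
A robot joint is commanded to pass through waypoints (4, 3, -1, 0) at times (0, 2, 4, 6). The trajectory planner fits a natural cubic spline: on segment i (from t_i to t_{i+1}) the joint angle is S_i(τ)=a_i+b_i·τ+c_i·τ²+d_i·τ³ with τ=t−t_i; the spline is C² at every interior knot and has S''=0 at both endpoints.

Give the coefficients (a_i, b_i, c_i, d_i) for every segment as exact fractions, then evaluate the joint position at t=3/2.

Δ: Δ0=-1/2, Δ1=-2, Δ2=1/2
row 1: diag=8, rhs=-9; c'=1/4, d'=-9/8
row 2: denom=8−2·1/4=15/2; d'=(15−2·-9/8)/(15/2)=23/10
back: M2=23/10
back: M1=-9/8−1/4·23/10=-17/10
M: M0=0, M1=-17/10, M2=23/10, M3=0
seg 0: a=4, c=M0/2=0, d=(M1−M0)/(6·2)=-17/120, b=Δ0−h0·(2M0+M1)/6=1/15
seg 1: a=3, c=M1/2=-17/20, d=(M2−M1)/(6·2)=1/3, b=Δ1−h1·(2M1+M2)/6=-49/30
seg 2: a=-1, c=M2/2=23/20, d=(M3−M2)/(6·2)=-23/120, b=Δ2−h2·(2M2+M3)/6=-31/30
t_q=3/2 → seg 0, τ=3/2; S=4+1/15·τ+0·τ²+-17/120·τ³=1159/320

  seg 0: a=4 b=1/15 c=0 d=-17/120
  seg 1: a=3 b=-49/30 c=-17/20 d=1/3
  seg 2: a=-1 b=-31/30 c=23/20 d=-23/120
S(3/2) = 1159/320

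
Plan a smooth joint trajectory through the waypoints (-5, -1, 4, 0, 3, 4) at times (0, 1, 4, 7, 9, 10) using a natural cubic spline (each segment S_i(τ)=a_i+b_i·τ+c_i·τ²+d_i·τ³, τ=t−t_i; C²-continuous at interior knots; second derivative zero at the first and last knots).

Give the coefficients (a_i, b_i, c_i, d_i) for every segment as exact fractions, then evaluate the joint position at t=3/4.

Δ: Δ0=4, Δ1=5/3, Δ2=-4/3, Δ3=3/2, Δ4=1
row 1: diag=8, rhs=-14; c'=3/8, d'=-7/4
row 2: denom=12−3·3/8=87/8; d'=(-18−3·-7/4)/(87/8)=-34/29
row 3: denom=10−3·8/29=266/29; d'=(17−3·-34/29)/(266/29)=85/38
row 4: denom=6−2·29/133=740/133; d'=(-3−2·85/38)/(740/133)=-497/370
back: M4=-497/370
back: M3=85/38−29/133·-497/370=468/185
back: M2=-34/29−8/29·468/185=-346/185
back: M1=-7/4−3/8·-346/185=-194/185
M: M0=0, M1=-194/185, M2=-346/185, M3=468/185, M4=-497/370, M5=0
seg 0: a=-5, c=M0/2=0, d=(M1−M0)/(6·1)=-97/555, b=Δ0−h0·(2M0+M1)/6=2317/555
seg 1: a=-1, c=M1/2=-97/185, d=(M2−M1)/(6·3)=-76/1665, b=Δ1−h1·(2M1+M2)/6=2026/555
seg 2: a=4, c=M2/2=-173/185, d=(M3−M2)/(6·3)=11/45, b=Δ2−h2·(2M2+M3)/6=-404/555
seg 3: a=0, c=M3/2=234/185, d=(M4−M3)/(6·2)=-1433/4440, b=Δ3−h3·(2M3+M4)/6=29/111
seg 4: a=3, c=M4/2=-497/740, d=(M5−M4)/(6·1)=497/2220, b=Δ4−h4·(2M4+M5)/6=1607/1110
t_q=3/4 → seg 0, τ=3/4; S=-5+2317/555·τ+0·τ²+-97/555·τ³=-23001/11840

  seg 0: a=-5 b=2317/555 c=0 d=-97/555
  seg 1: a=-1 b=2026/555 c=-97/185 d=-76/1665
  seg 2: a=4 b=-404/555 c=-173/185 d=11/45
  seg 3: a=0 b=29/111 c=234/185 d=-1433/4440
  seg 4: a=3 b=1607/1110 c=-497/740 d=497/2220
S(3/4) = -23001/11840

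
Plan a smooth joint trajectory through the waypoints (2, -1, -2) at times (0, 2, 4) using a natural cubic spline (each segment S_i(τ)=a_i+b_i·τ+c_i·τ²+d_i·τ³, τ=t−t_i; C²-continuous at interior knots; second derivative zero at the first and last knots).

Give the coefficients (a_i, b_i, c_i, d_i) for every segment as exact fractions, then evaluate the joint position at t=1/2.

  seg 0: a=2 b=-7/4 c=0 d=1/16
  seg 1: a=-1 b=-1 c=3/8 d=-1/16
S(1/2) = 145/128

Δ: Δ0=-3/2, Δ1=-1/2
row 1: diag=8, rhs=6; c'=1/4, d'=3/4
back: M1=3/4
M: M0=0, M1=3/4, M2=0
seg 0: a=2, c=M0/2=0, d=(M1−M0)/(6·2)=1/16, b=Δ0−h0·(2M0+M1)/6=-7/4
seg 1: a=-1, c=M1/2=3/8, d=(M2−M1)/(6·2)=-1/16, b=Δ1−h1·(2M1+M2)/6=-1
t_q=1/2 → seg 0, τ=1/2; S=2+-7/4·τ+0·τ²+1/16·τ³=145/128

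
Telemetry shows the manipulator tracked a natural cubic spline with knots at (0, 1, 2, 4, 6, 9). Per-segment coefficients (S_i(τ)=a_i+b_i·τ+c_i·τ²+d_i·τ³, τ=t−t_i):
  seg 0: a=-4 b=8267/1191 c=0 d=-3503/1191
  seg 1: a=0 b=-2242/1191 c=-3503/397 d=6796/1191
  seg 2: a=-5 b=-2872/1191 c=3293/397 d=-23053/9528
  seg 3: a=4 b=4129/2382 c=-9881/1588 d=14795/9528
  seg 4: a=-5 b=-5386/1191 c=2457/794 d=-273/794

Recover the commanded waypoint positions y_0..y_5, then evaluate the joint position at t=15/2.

y_0=-4 y_1=0 y_2=-5 y_3=4 y_4=-5 y_5=0
S(15/2) = -37993/6352

y_0 = S_0(0) = a_0 = -4
y_1 = S_1(0) = a_1 = 0
y_2 = S_2(0) = a_2 = -5
y_3 = S_3(0) = a_3 = 4
y_4 = S_4(0) = a_4 = -5
y_5 = S_4(3) = 0
t_q=15/2 is in segment 4 (τ=3/2); S_4(τ)=-37993/6352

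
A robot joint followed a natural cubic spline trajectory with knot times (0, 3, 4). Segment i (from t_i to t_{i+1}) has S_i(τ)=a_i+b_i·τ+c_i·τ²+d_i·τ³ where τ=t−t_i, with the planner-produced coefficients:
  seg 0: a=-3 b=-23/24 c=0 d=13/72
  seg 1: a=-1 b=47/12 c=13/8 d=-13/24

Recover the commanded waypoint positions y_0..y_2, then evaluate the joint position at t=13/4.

y_0=-3 y_1=-1 y_2=4
S(13/4) = 37/512

y_0 = S_0(0) = a_0 = -3
y_1 = S_1(0) = a_1 = -1
y_2 = S_1(1) = 4
t_q=13/4 is in segment 1 (τ=1/4); S_1(τ)=37/512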